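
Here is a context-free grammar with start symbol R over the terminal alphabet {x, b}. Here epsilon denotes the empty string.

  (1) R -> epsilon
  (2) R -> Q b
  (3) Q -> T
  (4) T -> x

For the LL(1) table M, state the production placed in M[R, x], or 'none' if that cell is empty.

FIRST(T): from T->x we get {x}. So FIRST(T) = {x}.
FIRST(Q): from Q->T we get {x}. So FIRST(Q) = {x}.
FIRST(R): from R->epsilon we get {epsilon}; from R->Q b we get {x}. So FIRST(R) = {epsilon, x}.
FOLLOW(R) includes $ since R is the start symbol.
FOLLOW(R): R appears on no right-hand side. Thus FOLLOW(R) = {$}.
For R -> epsilon: FIRST(epsilon) = {epsilon}, so it goes in M[R, t] for t ∈ {}; since epsilon ∈ FIRST, also for every t ∈ FOLLOW(R) = {$}.
For R -> Q b: FIRST(Q b) = {x}, so it goes in M[R, t] for t ∈ {x}.

R -> Q b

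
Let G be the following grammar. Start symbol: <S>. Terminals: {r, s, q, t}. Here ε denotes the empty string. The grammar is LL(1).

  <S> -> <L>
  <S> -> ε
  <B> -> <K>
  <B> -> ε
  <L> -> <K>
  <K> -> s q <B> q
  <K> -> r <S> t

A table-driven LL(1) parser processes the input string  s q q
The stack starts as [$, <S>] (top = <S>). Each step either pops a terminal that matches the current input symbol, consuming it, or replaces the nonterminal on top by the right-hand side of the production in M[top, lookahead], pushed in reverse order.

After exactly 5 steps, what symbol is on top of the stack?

<B>

step 1: stack=$ <S>  input=s q q $  — expand <S> -> <L>
step 2: stack=$ <L>  input=s q q $  — expand <L> -> <K>
step 3: stack=$ <K>  input=s q q $  — expand <K> -> s q <B> q
step 4: stack=$ q <B> q s  input=s q q $  — match s
step 5: stack=$ q <B> q  input=q q $  — match q
Stack after step 5: $ q <B> (top = <B>).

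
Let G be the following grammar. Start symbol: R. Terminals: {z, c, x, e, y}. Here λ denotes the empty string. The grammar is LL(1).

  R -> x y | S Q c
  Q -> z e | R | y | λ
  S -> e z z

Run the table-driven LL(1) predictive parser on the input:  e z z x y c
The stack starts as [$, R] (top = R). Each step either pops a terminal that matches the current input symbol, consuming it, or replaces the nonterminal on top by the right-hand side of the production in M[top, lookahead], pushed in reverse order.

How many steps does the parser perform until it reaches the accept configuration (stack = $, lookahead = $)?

10

step 1: stack=$ R  input=e z z x y c $  — expand R -> S Q c
step 2: stack=$ c Q S  input=e z z x y c $  — expand S -> e z z
step 3: stack=$ c Q z z e  input=e z z x y c $  — match e
step 4: stack=$ c Q z z  input=z z x y c $  — match z
step 5: stack=$ c Q z  input=z x y c $  — match z
step 6: stack=$ c Q  input=x y c $  — expand Q -> R
step 7: stack=$ c R  input=x y c $  — expand R -> x y
step 8: stack=$ c y x  input=x y c $  — match x
step 9: stack=$ c y  input=y c $  — match y
step 10: stack=$ c  input=c $  — match c
Accept reached after 10 steps.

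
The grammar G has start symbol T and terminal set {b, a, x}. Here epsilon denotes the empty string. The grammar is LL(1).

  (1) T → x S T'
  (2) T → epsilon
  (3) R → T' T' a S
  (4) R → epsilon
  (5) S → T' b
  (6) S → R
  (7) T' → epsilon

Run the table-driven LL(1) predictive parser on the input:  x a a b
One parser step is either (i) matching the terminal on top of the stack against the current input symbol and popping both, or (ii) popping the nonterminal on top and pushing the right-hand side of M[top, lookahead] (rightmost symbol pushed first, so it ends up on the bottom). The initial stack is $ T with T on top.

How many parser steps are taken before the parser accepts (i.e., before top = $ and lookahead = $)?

16

step 1: stack=$ T  input=x a a b $  — expand T → x S T'
step 2: stack=$ T' S x  input=x a a b $  — match x
step 3: stack=$ T' S  input=a a b $  — expand S → R
step 4: stack=$ T' R  input=a a b $  — expand R → T' T' a S
step 5: stack=$ T' S a T' T'  input=a a b $  — expand T' → epsilon
step 6: stack=$ T' S a T'  input=a a b $  — expand T' → epsilon
step 7: stack=$ T' S a  input=a a b $  — match a
step 8: stack=$ T' S  input=a b $  — expand S → R
step 9: stack=$ T' R  input=a b $  — expand R → T' T' a S
step 10: stack=$ T' S a T' T'  input=a b $  — expand T' → epsilon
step 11: stack=$ T' S a T'  input=a b $  — expand T' → epsilon
step 12: stack=$ T' S a  input=a b $  — match a
step 13: stack=$ T' S  input=b $  — expand S → T' b
step 14: stack=$ T' b T'  input=b $  — expand T' → epsilon
step 15: stack=$ T' b  input=b $  — match b
step 16: stack=$ T'  input=$  — expand T' → epsilon
Accept reached after 16 steps.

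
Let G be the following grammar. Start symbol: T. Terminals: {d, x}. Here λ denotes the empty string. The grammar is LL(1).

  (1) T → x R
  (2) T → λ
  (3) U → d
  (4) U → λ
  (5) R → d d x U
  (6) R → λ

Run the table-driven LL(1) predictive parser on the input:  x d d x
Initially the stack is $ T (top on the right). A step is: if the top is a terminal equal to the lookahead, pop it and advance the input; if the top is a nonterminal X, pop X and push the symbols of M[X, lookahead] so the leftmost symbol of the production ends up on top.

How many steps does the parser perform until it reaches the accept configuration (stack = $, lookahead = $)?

7

step 1: stack=$ T  input=x d d x $  — expand T → x R
step 2: stack=$ R x  input=x d d x $  — match x
step 3: stack=$ R  input=d d x $  — expand R → d d x U
step 4: stack=$ U x d d  input=d d x $  — match d
step 5: stack=$ U x d  input=d x $  — match d
step 6: stack=$ U x  input=x $  — match x
step 7: stack=$ U  input=$  — expand U → λ
Accept reached after 7 steps.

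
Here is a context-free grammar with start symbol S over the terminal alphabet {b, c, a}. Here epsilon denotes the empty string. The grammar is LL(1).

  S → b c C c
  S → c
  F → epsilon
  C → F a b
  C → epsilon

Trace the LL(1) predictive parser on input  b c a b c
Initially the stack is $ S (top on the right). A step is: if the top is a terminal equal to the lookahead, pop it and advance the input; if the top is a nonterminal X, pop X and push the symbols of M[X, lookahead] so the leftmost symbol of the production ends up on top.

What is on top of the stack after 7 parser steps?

step 1: stack=$ S  input=b c a b c $  — expand S → b c C c
step 2: stack=$ c C c b  input=b c a b c $  — match b
step 3: stack=$ c C c  input=c a b c $  — match c
step 4: stack=$ c C  input=a b c $  — expand C → F a b
step 5: stack=$ c b a F  input=a b c $  — expand F → epsilon
step 6: stack=$ c b a  input=a b c $  — match a
step 7: stack=$ c b  input=b c $  — match b
Stack after step 7: $ c (top = c).

c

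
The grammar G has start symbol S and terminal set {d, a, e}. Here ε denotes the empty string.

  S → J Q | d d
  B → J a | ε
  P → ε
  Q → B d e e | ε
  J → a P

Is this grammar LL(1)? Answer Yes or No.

FIRST(S) = {a, d}
FIRST(B) = {ε, a}
FIRST(P) = {ε}
FIRST(Q) = {ε, a, d}
FIRST(J) = {a}
FOLLOW(S) = {$}
FOLLOW(B) = {d}
FOLLOW(P) = {$, a, d}
FOLLOW(Q) = {$}
FOLLOW(J) = {$, a, d}
Each cell of M receives at most one production.

Yes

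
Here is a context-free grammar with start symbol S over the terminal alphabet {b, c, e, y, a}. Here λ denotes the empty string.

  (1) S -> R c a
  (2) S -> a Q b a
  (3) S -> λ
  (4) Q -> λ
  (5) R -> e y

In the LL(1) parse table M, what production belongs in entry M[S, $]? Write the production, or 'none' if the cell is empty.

S -> λ

FIRST(Q): from Q->λ we get {λ}. So FIRST(Q) = {λ}.
FIRST(R): from R->e y we get {e}. So FIRST(R) = {e}.
FIRST(S): from S->R c a we get {e}; from S->a Q b a we get {a}; from S->λ we get {λ}. So FIRST(S) = {λ, a, e}.
FOLLOW(S) includes $ since S is the start symbol.
FOLLOW(S): S appears on no right-hand side. Thus FOLLOW(S) = {$}.
For S -> R c a: FIRST(R c a) = {e}, so it goes in M[S, t] for t ∈ {e}.
For S -> a Q b a: FIRST(a Q b a) = {a}, so it goes in M[S, t] for t ∈ {a}.
For S -> λ: FIRST(λ) = {λ}, so it goes in M[S, t] for t ∈ {}; since λ ∈ FIRST, also for every t ∈ FOLLOW(S) = {$}.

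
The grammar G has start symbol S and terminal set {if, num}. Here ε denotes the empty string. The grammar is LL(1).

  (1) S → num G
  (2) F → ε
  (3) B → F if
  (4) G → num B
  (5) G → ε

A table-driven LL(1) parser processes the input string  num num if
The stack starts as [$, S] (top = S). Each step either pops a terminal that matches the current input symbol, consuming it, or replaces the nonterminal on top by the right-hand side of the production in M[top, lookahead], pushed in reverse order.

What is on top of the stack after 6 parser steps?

     Stack    Input         Action
  1  $ S      num num if $  expand S → num G
  2  $ G num  num num if $  match num
  3  $ G      num if $      expand G → num B
  4  $ B num  num if $      match num
  5  $ B      if $          expand B → F if
  6  $ if F   if $          expand F → ε
Stack after step 6: $ if (top = if).

if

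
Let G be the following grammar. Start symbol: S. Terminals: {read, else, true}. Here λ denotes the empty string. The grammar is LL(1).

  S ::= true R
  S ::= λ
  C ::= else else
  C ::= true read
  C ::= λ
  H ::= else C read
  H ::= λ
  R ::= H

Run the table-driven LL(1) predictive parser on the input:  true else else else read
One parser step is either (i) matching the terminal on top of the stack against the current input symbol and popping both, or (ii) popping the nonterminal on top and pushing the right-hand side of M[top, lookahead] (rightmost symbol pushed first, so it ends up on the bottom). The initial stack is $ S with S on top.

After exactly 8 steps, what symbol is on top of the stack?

read

     Stack             Input                       Action
  1  $ S               true else else else read $  expand S ::= true R
  2  $ R true          true else else else read $  match true
  3  $ R               else else else read $       expand R ::= H
  4  $ H               else else else read $       expand H ::= else C read
  5  $ read C else     else else else read $       match else
  6  $ read C          else else read $            expand C ::= else else
  7  $ read else else  else else read $            match else
  8  $ read else       else read $                 match else
Stack after step 8: $ read (top = read).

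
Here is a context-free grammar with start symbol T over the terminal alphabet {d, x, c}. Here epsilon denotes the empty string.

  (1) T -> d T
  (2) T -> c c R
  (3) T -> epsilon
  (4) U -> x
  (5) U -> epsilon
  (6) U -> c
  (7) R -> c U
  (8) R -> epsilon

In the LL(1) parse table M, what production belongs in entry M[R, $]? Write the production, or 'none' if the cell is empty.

FIRST(T): from T->d T we get {d}; from T->c c R we get {c}; from T->epsilon we get {epsilon}. So FIRST(T) = {epsilon, c, d}.
FIRST(U): from U->x we get {x}; from U->epsilon we get {epsilon}; from U->c we get {c}. So FIRST(U) = {epsilon, c, x}.
FIRST(R): from R->c U we get {c}; from R->epsilon we get {epsilon}. So FIRST(R) = {epsilon, c}.
FOLLOW(T) includes $ since T is the start symbol.
FOLLOW(T): in T->d T, the suffix after T is empty (adds nothing new). Thus FOLLOW(T) = {$}.
FOLLOW(R): in T->c c R, the suffix after R is empty, so FOLLOW(R) ⊇ FOLLOW(T) = {$}. Thus FOLLOW(R) = {$}.
For R -> c U: FIRST(c U) = {c}, so it goes in M[R, t] for t ∈ {c}.
For R -> epsilon: FIRST(epsilon) = {epsilon}, so it goes in M[R, t] for t ∈ {}; since epsilon ∈ FIRST, also for every t ∈ FOLLOW(R) = {$}.

R -> epsilon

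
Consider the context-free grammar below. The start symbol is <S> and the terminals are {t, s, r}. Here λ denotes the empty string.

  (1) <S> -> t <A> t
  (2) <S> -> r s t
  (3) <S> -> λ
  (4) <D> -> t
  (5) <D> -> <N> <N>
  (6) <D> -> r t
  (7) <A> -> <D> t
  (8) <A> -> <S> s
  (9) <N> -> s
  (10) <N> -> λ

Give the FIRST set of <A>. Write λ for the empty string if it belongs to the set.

FIRST(<S>): from <S>->t <A> t we get {t}; from <S>->r s t we get {r}; from <S>->λ we get {λ}. So FIRST(<S>) = {λ, r, t}.
FIRST(<N>): from <N>->s we get {s}; from <N>->λ we get {λ}. So FIRST(<N>) = {λ, s}.
FIRST(<D>): from <D>->t we get {t}; from <D>-><N> <N> we get {λ, s}; from <D>->r t we get {r}. So FIRST(<D>) = {λ, r, s, t}.
FIRST(<A>): from <A>-><D> t we get {r, s, t}; from <A>-><S> s we get {r, s, t}. So FIRST(<A>) = {r, s, t}.

{r, s, t}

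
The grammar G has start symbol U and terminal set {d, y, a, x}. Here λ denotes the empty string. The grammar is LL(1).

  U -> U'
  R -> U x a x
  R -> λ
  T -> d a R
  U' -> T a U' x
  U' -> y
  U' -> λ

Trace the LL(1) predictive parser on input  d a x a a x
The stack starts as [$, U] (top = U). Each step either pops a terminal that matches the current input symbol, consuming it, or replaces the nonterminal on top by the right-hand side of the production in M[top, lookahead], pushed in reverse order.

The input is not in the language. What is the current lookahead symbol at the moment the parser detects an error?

      Stack              Input          Action
   1  $ U                d a x a a x $  expand U -> U'
   2  $ U'               d a x a a x $  expand U' -> T a U' x
   3  $ x U' a T         d a x a a x $  expand T -> d a R
   4  $ x U' a R a d     d a x a a x $  match d
   5  $ x U' a R a       a x a a x $    match a
   6  $ x U' a R         x a a x $      expand R -> U x a x
   7  $ x U' a x a x U   x a a x $      expand U -> U'
   8  $ x U' a x a x U'  x a a x $      expand U' -> λ
   9  $ x U' a x a x     x a a x $      match x
  10  $ x U' a x a       a a x $        match a
  11  $ x U' a x         a x $          error: top is terminal x but lookahead is a

a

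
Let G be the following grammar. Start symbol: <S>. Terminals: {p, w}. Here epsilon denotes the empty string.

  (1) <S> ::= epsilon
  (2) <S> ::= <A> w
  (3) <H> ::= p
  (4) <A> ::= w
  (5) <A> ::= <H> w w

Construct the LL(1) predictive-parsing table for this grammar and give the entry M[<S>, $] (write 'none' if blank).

FIRST(<H>): from <H>::=p we get {p}. So FIRST(<H>) = {p}.
FIRST(<A>): from <A>::=w we get {w}; from <A>::=<H> w w we get {p}. So FIRST(<A>) = {p, w}.
FIRST(<S>): from <S>::=epsilon we get {epsilon}; from <S>::=<A> w we get {p, w}. So FIRST(<S>) = {epsilon, p, w}.
FOLLOW(<S>) includes $ since <S> is the start symbol.
FOLLOW(<S>): <S> appears on no right-hand side. Thus FOLLOW(<S>) = {$}.
For <S> ::= epsilon: FIRST(epsilon) = {epsilon}, so it goes in M[<S>, t] for t ∈ {}; since epsilon ∈ FIRST, also for every t ∈ FOLLOW(<S>) = {$}.
For <S> ::= <A> w: FIRST(<A> w) = {p, w}, so it goes in M[<S>, t] for t ∈ {p, w}.

<S> ::= epsilon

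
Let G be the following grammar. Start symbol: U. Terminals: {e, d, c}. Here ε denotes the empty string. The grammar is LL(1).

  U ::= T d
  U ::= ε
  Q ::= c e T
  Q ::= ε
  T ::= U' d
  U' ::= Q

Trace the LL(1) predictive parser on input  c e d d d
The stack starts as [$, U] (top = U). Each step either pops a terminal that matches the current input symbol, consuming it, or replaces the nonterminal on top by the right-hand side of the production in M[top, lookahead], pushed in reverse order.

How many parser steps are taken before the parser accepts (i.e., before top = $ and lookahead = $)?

step 1: stack=$ U  input=c e d d d $  — expand U ::= T d
step 2: stack=$ d T  input=c e d d d $  — expand T ::= U' d
step 3: stack=$ d d U'  input=c e d d d $  — expand U' ::= Q
step 4: stack=$ d d Q  input=c e d d d $  — expand Q ::= c e T
step 5: stack=$ d d T e c  input=c e d d d $  — match c
step 6: stack=$ d d T e  input=e d d d $  — match e
step 7: stack=$ d d T  input=d d d $  — expand T ::= U' d
step 8: stack=$ d d d U'  input=d d d $  — expand U' ::= Q
step 9: stack=$ d d d Q  input=d d d $  — expand Q ::= ε
step 10: stack=$ d d d  input=d d d $  — match d
step 11: stack=$ d d  input=d d $  — match d
step 12: stack=$ d  input=d $  — match d
Accept reached after 12 steps.

12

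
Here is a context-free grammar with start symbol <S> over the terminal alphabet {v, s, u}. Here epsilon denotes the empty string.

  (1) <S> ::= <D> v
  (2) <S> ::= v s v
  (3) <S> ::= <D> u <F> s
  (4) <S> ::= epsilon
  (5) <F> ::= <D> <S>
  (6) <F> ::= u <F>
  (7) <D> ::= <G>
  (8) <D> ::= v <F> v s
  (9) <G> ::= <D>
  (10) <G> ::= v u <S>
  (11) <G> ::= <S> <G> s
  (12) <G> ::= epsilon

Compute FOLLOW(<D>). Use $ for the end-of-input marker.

{s, u, v}

FIRST(<S>): from <S>::=<D> v we get {s, u, v}; from <S>::=v s v we get {v}; from <S>::=<D> u <F> s we get {s, u, v}; from <S>::=epsilon we get {epsilon}. So FIRST(<S>) = {epsilon, s, u, v}.
FIRST(<F>): from <F>::=<D> <S> we get {epsilon, s, u, v}; from <F>::=u <F> we get {u}. So FIRST(<F>) = {epsilon, s, u, v}.
FIRST(<D>): from <D>::=<G> we get {epsilon, s, u, v}; from <D>::=v <F> v s we get {v}. So FIRST(<D>) = {epsilon, s, u, v}.
FIRST(<G>): from <G>::=<D> we get {epsilon, s, u, v}; from <G>::=v u <S> we get {v}; from <G>::=<S> <G> s we get {s, u, v}; from <G>::=epsilon we get {epsilon}. So FIRST(<G>) = {epsilon, s, u, v}.
FOLLOW(<S>) includes $ since <S> is the start symbol.
FOLLOW(<F>): in <S>::=<D> u <F> s, <F> is followed by s with FIRST {s}; in <F>::=u <F>, the suffix after <F> is empty (adds nothing new); in <D>::=v <F> v s, <F> is followed by v s with FIRST {v}. Thus FOLLOW(<F>) = {s, v}.
FOLLOW(<S>): in <F>::=<D> <S>, the suffix after <S> is empty, so FOLLOW(<S>) ⊇ FOLLOW(<F>) = {s, v}; in <G>::=v u <S>, the suffix after <S> is empty, so FOLLOW(<S>) ⊇ FOLLOW(<G>) = {s, u, v}; in <G>::=<S> <G> s, <S> is followed by <G> s with FIRST {s, u, v}. Thus FOLLOW(<S>) = {$, s, u, v}.
FOLLOW(<D>): in <S>::=<D> v, <D> is followed by v with FIRST {v}; in <S>::=<D> u <F> s, <D> is followed by u <F> s with FIRST {u}; in <F>::=<D> <S>, <D> is followed by <S> with FIRST {epsilon, s, u, v}; in <F>::=<D> <S>, the suffix after <D> is nullable, so FOLLOW(<D>) ⊇ FOLLOW(<F>) = {s, v}; in <G>::=<D>, the suffix after <D> is empty, so FOLLOW(<D>) ⊇ FOLLOW(<G>) = {s, u, v}. Thus FOLLOW(<D>) = {s, u, v}.
FOLLOW(<G>): in <D>::=<G>, the suffix after <G> is empty, so FOLLOW(<G>) ⊇ FOLLOW(<D>) = {s, u, v}; in <G>::=<S> <G> s, <G> is followed by s with FIRST {s}. Thus FOLLOW(<G>) = {s, u, v}.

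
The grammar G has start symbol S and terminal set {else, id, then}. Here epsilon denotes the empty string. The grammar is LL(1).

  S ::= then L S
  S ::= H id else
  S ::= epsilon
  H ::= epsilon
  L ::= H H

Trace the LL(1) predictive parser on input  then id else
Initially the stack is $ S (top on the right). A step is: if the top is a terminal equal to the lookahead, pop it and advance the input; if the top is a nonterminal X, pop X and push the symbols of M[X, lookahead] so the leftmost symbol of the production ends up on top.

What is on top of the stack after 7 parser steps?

step 1: stack=$ S  input=then id else $  — expand S ::= then L S
step 2: stack=$ S L then  input=then id else $  — match then
step 3: stack=$ S L  input=id else $  — expand L ::= H H
step 4: stack=$ S H H  input=id else $  — expand H ::= epsilon
step 5: stack=$ S H  input=id else $  — expand H ::= epsilon
step 6: stack=$ S  input=id else $  — expand S ::= H id else
step 7: stack=$ else id H  input=id else $  — expand H ::= epsilon
Stack after step 7: $ else id (top = id).

id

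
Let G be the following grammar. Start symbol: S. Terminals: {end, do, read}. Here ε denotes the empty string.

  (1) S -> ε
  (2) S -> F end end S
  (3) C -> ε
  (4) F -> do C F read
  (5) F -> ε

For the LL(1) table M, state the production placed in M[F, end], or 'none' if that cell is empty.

F -> ε

FIRST(C): from C->ε we get {ε}. So FIRST(C) = {ε}.
FIRST(F): from F->do C F read we get {do}; from F->ε we get {ε}. So FIRST(F) = {ε, do}.
FIRST(S): from S->ε we get {ε}; from S->F end end S we get {do, end}. So FIRST(S) = {ε, do, end}.
FOLLOW(S) includes $ since S is the start symbol.
FOLLOW(F): in S->F end end S, F is followed by end end S with FIRST {end}; in F->do C F read, F is followed by read with FIRST {read}. Thus FOLLOW(F) = {end, read}.
For F -> do C F read: FIRST(do C F read) = {do}, so it goes in M[F, t] for t ∈ {do}.
For F -> ε: FIRST(ε) = {ε}, so it goes in M[F, t] for t ∈ {}; since ε ∈ FIRST, also for every t ∈ FOLLOW(F) = {end, read}.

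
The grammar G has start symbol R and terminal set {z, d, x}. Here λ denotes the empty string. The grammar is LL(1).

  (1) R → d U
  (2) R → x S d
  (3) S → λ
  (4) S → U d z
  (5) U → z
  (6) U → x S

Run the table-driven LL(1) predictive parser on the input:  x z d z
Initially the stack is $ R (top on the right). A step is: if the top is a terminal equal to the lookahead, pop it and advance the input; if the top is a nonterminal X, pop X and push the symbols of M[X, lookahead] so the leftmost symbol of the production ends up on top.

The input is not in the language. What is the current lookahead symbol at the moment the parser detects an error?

$

step 1: stack=$ R  input=x z d z $  — expand R → x S d
step 2: stack=$ d S x  input=x z d z $  — match x
step 3: stack=$ d S  input=z d z $  — expand S → U d z
step 4: stack=$ d z d U  input=z d z $  — expand U → z
step 5: stack=$ d z d z  input=z d z $  — match z
step 6: stack=$ d z d  input=d z $  — match d
step 7: stack=$ d z  input=z $  — match z
step 8: stack=$ d  input=$  — error: top is terminal d but lookahead is $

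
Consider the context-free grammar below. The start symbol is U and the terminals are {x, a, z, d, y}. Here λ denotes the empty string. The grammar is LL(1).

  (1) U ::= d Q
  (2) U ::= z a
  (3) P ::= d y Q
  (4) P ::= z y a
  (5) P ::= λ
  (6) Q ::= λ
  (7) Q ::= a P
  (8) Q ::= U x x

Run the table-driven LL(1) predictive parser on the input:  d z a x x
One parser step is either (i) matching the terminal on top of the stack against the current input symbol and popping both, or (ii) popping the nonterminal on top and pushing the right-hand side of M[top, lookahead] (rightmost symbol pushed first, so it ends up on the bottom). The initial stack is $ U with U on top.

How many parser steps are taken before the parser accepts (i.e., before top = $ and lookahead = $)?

8

     Stack      Input        Action
  1  $ U        d z a x x $  expand U ::= d Q
  2  $ Q d      d z a x x $  match d
  3  $ Q        z a x x $    expand Q ::= U x x
  4  $ x x U    z a x x $    expand U ::= z a
  5  $ x x a z  z a x x $    match z
  6  $ x x a    a x x $      match a
  7  $ x x      x x $        match x
  8  $ x        x $          match x
Accept reached after 8 steps.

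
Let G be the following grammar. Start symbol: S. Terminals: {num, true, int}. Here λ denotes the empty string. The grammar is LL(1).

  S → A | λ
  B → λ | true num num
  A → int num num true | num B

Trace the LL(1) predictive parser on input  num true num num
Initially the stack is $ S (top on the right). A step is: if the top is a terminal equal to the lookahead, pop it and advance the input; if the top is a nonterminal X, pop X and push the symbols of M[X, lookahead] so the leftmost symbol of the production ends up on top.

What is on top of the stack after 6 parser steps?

num

     Stack           Input               Action
  1  $ S             num true num num $  expand S → A
  2  $ A             num true num num $  expand A → num B
  3  $ B num         num true num num $  match num
  4  $ B             true num num $      expand B → true num num
  5  $ num num true  true num num $      match true
  6  $ num num       num num $           match num
Stack after step 6: $ num (top = num).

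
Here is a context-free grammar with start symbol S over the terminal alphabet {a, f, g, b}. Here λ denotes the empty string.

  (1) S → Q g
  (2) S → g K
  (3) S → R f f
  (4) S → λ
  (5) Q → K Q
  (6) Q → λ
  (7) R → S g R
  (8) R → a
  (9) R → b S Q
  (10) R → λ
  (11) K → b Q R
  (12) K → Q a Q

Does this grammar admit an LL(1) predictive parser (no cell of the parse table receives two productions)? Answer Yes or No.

No

FIRST(S) = {λ, a, b, f, g}
FIRST(Q) = {λ, a, b}
FIRST(R) = {λ, a, b, f, g}
FIRST(K) = {a, b}
FOLLOW(S) = {$, a, b, f, g}
FOLLOW(Q) = {$, a, b, f, g}
FOLLOW(R) = {$, a, b, f, g}
FOLLOW(K) = {$, a, b, f, g}
Cell M[K, b] receives both K → b Q R and K → Q a Q — the grammar is not LL(1).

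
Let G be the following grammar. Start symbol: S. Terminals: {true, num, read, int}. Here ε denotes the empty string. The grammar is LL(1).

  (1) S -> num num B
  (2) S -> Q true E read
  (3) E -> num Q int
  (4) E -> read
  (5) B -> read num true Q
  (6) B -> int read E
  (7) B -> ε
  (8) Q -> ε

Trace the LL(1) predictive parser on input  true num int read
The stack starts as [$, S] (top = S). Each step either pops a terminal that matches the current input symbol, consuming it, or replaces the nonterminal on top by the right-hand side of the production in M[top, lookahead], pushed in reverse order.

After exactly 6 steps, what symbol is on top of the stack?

int

     Stack             Input                Action
  1  $ S               true num int read $  expand S -> Q true E read
  2  $ read E true Q   true num int read $  expand Q -> ε
  3  $ read E true     true num int read $  match true
  4  $ read E          num int read $       expand E -> num Q int
  5  $ read int Q num  num int read $       match num
  6  $ read int Q      int read $           expand Q -> ε
Stack after step 6: $ read int (top = int).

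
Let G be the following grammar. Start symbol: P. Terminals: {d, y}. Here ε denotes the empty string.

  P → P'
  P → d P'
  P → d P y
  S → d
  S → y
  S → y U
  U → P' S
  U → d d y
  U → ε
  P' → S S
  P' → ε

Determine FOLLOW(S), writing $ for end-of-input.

{$, d, y}

FIRST(S): from S→d we get {d}; from S→y we get {y}; from S→y U we get {y}. So FIRST(S) = {d, y}.
FIRST(P'): from P'→S S we get {d, y}; from P'→ε we get {ε}. So FIRST(P') = {ε, d, y}.
FIRST(P): from P→P' we get {ε, d, y}; from P→d P' we get {d}; from P→d P y we get {d}. So FIRST(P) = {ε, d, y}.
FIRST(U): from U→P' S we get {d, y}; from U→d d y we get {d}; from U→ε we get {ε}. So FIRST(U) = {ε, d, y}.
FOLLOW(P) includes $ since P is the start symbol.
FOLLOW(P): in P→d P y, P is followed by y with FIRST {y}. Thus FOLLOW(P) = {$, y}.
FOLLOW(P'): in P→P', the suffix after P' is empty, so FOLLOW(P') ⊇ FOLLOW(P) = {$, y}; in P→d P', the suffix after P' is empty, so FOLLOW(P') ⊇ FOLLOW(P) = {$, y}; in U→P' S, P' is followed by S with FIRST {d, y}. Thus FOLLOW(P') = {$, d, y}.
FOLLOW(S): in U→P' S, the suffix after S is empty, so FOLLOW(S) ⊇ FOLLOW(U) = {$, d, y}; in P'→S S (occurrence 1), S is followed by S with FIRST {d, y}; in P'→S S (occurrence 2), the suffix after S is empty, so FOLLOW(S) ⊇ FOLLOW(P') = {$, d, y}. Thus FOLLOW(S) = {$, d, y}.
FOLLOW(U): in S→y U, the suffix after U is empty, so FOLLOW(U) ⊇ FOLLOW(S) = {$, d, y}. Thus FOLLOW(U) = {$, d, y}.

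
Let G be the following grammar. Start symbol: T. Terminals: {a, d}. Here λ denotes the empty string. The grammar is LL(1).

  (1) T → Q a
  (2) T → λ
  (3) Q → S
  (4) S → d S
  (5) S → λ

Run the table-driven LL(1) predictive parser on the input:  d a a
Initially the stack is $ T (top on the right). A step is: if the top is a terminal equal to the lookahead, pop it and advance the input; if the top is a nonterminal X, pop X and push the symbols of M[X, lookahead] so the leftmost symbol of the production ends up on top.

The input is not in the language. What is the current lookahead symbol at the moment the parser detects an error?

step 1: stack=$ T  input=d a a $  — expand T → Q a
step 2: stack=$ a Q  input=d a a $  — expand Q → S
step 3: stack=$ a S  input=d a a $  — expand S → d S
step 4: stack=$ a S d  input=d a a $  — match d
step 5: stack=$ a S  input=a a $  — expand S → λ
step 6: stack=$ a  input=a a $  — match a
step 7: stack=$  input=a $  — error: stack empty but input remains

a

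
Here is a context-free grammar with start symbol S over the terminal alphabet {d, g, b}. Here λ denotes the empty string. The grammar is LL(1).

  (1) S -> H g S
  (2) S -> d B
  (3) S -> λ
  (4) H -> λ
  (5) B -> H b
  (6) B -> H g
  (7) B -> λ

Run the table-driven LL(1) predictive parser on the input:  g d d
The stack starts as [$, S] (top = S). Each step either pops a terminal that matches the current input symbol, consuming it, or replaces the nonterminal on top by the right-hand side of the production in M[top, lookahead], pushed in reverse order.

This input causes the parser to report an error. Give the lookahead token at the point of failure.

d

step 1: stack=$ S  input=g d d $  — expand S -> H g S
step 2: stack=$ S g H  input=g d d $  — expand H -> λ
step 3: stack=$ S g  input=g d d $  — match g
step 4: stack=$ S  input=d d $  — expand S -> d B
step 5: stack=$ B d  input=d d $  — match d
step 6: stack=$ B  input=d $  — error: M[B, d] is empty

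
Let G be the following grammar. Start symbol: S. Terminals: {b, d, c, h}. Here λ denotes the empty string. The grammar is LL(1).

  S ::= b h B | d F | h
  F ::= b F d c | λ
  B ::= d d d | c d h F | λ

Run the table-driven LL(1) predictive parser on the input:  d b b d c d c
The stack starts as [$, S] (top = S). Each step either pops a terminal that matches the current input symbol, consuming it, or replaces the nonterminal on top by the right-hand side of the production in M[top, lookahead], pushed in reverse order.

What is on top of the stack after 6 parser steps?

F

     Stack          Input            Action
  1  $ S            d b b d c d c $  expand S ::= d F
  2  $ F d          d b b d c d c $  match d
  3  $ F            b b d c d c $    expand F ::= b F d c
  4  $ c d F b      b b d c d c $    match b
  5  $ c d F        b d c d c $      expand F ::= b F d c
  6  $ c d c d F b  b d c d c $      match b
Stack after step 6: $ c d c d F (top = F).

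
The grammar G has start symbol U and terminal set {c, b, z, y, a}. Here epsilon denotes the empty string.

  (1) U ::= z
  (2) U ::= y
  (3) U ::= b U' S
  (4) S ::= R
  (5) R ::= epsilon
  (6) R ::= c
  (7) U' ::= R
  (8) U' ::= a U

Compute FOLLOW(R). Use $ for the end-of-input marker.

FIRST(U) = {b, y, z}
FIRST(R) = {epsilon, c}
FIRST(S) = {epsilon, c}  (via R)
FIRST(U') = {epsilon, a, c}  (via R)
FOLLOW(U) includes $ since U is the start symbol.
FOLLOW(U): in U'::=a U, the suffix after U is empty, so FOLLOW(U) ⊇ FOLLOW(U') = {$, c}. Thus FOLLOW(U) = {$, c}.
FOLLOW(S): in U::=b U' S, the suffix after S is empty, so FOLLOW(S) ⊇ FOLLOW(U) = {$, c}. Thus FOLLOW(S) = {$, c}.
FOLLOW(U'): in U::=b U' S, U' is followed by S with FIRST {epsilon, c}; in U::=b U' S, the suffix after U' is nullable, so FOLLOW(U') ⊇ FOLLOW(U) = {$, c}. Thus FOLLOW(U') = {$, c}.
FOLLOW(R): in S::=R, the suffix after R is empty, so FOLLOW(R) ⊇ FOLLOW(S) = {$, c}; in U'::=R, the suffix after R is empty, so FOLLOW(R) ⊇ FOLLOW(U') = {$, c}. Thus FOLLOW(R) = {$, c}.

{$, c}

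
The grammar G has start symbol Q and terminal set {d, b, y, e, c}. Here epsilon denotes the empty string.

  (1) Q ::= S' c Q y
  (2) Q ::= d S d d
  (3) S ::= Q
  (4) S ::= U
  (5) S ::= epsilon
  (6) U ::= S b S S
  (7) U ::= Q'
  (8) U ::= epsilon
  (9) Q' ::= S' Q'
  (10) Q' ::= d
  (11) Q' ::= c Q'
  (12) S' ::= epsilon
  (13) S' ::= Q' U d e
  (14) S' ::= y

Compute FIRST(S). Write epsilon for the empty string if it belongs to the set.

{epsilon, b, c, d, y}

FIRST(Q): from Q::=S' c Q y we get {c, d, y}; from Q::=d S d d we get {d}. So FIRST(Q) = {c, d, y}.
FIRST(S): from S::=Q we get {c, d, y}; from S::=U we get {epsilon, b, c, d, y}; from S::=epsilon we get {epsilon}. So FIRST(S) = {epsilon, b, c, d, y}.
FIRST(U): from U::=S b S S we get {b, c, d, y}; from U::=Q' we get {c, d, y}; from U::=epsilon we get {epsilon}. So FIRST(U) = {epsilon, b, c, d, y}.
FIRST(Q'): from Q'::=S' Q' we get {c, d, y}; from Q'::=d we get {d}; from Q'::=c Q' we get {c}. So FIRST(Q') = {c, d, y}.
FIRST(S'): from S'::=epsilon we get {epsilon}; from S'::=Q' U d e we get {c, d, y}; from S'::=y we get {y}. So FIRST(S') = {epsilon, c, d, y}.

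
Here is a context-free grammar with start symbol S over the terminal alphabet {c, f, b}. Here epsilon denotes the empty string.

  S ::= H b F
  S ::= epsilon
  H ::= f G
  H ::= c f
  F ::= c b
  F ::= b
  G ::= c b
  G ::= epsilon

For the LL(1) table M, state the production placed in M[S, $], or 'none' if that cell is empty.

S ::= epsilon

FIRST(H): from H::=f G we get {f}; from H::=c f we get {c}. So FIRST(H) = {c, f}.
FIRST(F): from F::=c b we get {c}; from F::=b we get {b}. So FIRST(F) = {b, c}.
FIRST(G): from G::=c b we get {c}; from G::=epsilon we get {epsilon}. So FIRST(G) = {epsilon, c}.
FIRST(S): from S::=H b F we get {c, f}; from S::=epsilon we get {epsilon}. So FIRST(S) = {epsilon, c, f}.
FOLLOW(S) includes $ since S is the start symbol.
FOLLOW(S): S appears on no right-hand side. Thus FOLLOW(S) = {$}.
For S ::= H b F: FIRST(H b F) = {c, f}, so it goes in M[S, t] for t ∈ {c, f}.
For S ::= epsilon: FIRST(epsilon) = {epsilon}, so it goes in M[S, t] for t ∈ {}; since epsilon ∈ FIRST, also for every t ∈ FOLLOW(S) = {$}.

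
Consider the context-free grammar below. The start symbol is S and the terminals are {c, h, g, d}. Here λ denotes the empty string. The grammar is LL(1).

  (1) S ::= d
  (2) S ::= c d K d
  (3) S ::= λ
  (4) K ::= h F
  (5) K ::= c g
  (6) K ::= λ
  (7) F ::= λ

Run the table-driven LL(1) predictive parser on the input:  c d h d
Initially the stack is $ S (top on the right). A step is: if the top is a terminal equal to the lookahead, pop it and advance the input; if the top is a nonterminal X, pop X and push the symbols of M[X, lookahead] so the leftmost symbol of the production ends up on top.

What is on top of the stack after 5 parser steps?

     Stack      Input      Action
  1  $ S        c d h d $  expand S ::= c d K d
  2  $ d K d c  c d h d $  match c
  3  $ d K d    d h d $    match d
  4  $ d K      h d $      expand K ::= h F
  5  $ d F h    h d $      match h
Stack after step 5: $ d F (top = F).

F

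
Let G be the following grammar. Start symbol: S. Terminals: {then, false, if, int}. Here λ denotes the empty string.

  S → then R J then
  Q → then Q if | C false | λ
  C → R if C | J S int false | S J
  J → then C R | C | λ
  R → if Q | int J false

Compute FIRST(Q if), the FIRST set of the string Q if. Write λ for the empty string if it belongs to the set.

{if, int, then}

FIRST(S): from S→then R J then we get {then}. So FIRST(S) = {then}.
FIRST(R): from R→if Q we get {if}; from R→int J false we get {int}. So FIRST(R) = {if, int}.
FIRST(Q): from Q→then Q if we get {then}; from Q→C false we get {if, int, then}; from Q→λ we get {λ}. So FIRST(Q) = {λ, if, int, then}.
FIRST(C): from C→R if C we get {if, int}; from C→J S int false we get {if, int, then}; from C→S J we get {then}. So FIRST(C) = {if, int, then}.
FIRST(J): from J→then C R we get {then}; from J→C we get {if, int, then}; from J→λ we get {λ}. So FIRST(J) = {λ, if, int, then}.
FIRST(Q if): take FIRST of each symbol in turn, carrying on past any symbol whose FIRST contains λ; result {if, int, then}.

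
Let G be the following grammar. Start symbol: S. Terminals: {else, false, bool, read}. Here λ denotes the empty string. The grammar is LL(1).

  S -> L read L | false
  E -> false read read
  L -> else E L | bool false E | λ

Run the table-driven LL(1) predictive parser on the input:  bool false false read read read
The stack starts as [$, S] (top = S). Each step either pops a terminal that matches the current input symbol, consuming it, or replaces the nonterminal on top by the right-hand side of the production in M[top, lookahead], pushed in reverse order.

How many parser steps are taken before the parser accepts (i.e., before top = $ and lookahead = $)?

step 1: stack=$ S  input=bool false false read read read $  — expand S -> L read L
step 2: stack=$ L read L  input=bool false false read read read $  — expand L -> bool false E
step 3: stack=$ L read E false bool  input=bool false false read read read $  — match bool
step 4: stack=$ L read E false  input=false false read read read $  — match false
step 5: stack=$ L read E  input=false read read read $  — expand E -> false read read
step 6: stack=$ L read read read false  input=false read read read $  — match false
step 7: stack=$ L read read read  input=read read read $  — match read
step 8: stack=$ L read read  input=read read $  — match read
step 9: stack=$ L read  input=read $  — match read
step 10: stack=$ L  input=$  — expand L -> λ
Accept reached after 10 steps.

10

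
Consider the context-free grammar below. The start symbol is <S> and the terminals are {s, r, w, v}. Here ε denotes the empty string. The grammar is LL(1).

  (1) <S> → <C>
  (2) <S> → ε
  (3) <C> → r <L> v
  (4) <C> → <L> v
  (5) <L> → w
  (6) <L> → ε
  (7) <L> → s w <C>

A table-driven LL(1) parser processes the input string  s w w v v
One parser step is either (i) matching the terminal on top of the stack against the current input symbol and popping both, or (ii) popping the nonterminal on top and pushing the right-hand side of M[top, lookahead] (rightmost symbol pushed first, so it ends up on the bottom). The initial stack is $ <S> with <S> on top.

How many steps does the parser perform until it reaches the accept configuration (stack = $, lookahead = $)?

10

      Stack        Input        Action
   1  $ <S>        s w w v v $  expand <S> → <C>
   2  $ <C>        s w w v v $  expand <C> → <L> v
   3  $ v <L>      s w w v v $  expand <L> → s w <C>
   4  $ v <C> w s  s w w v v $  match s
   5  $ v <C> w    w w v v $    match w
   6  $ v <C>      w v v $      expand <C> → <L> v
   7  $ v v <L>    w v v $      expand <L> → w
   8  $ v v w      w v v $      match w
   9  $ v v        v v $        match v
  10  $ v          v $          match v
Accept reached after 10 steps.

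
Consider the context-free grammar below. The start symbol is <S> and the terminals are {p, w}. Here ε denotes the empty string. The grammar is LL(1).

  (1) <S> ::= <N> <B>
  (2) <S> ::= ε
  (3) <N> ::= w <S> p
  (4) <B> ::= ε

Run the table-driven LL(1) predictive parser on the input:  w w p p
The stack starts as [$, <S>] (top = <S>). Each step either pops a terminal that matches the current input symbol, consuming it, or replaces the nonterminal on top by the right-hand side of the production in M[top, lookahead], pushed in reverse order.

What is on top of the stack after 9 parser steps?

p

step 1: stack=$ <S>  input=w w p p $  — expand <S> ::= <N> <B>
step 2: stack=$ <B> <N>  input=w w p p $  — expand <N> ::= w <S> p
step 3: stack=$ <B> p <S> w  input=w w p p $  — match w
step 4: stack=$ <B> p <S>  input=w p p $  — expand <S> ::= <N> <B>
step 5: stack=$ <B> p <B> <N>  input=w p p $  — expand <N> ::= w <S> p
step 6: stack=$ <B> p <B> p <S> w  input=w p p $  — match w
step 7: stack=$ <B> p <B> p <S>  input=p p $  — expand <S> ::= ε
step 8: stack=$ <B> p <B> p  input=p p $  — match p
step 9: stack=$ <B> p <B>  input=p $  — expand <B> ::= ε
Stack after step 9: $ <B> p (top = p).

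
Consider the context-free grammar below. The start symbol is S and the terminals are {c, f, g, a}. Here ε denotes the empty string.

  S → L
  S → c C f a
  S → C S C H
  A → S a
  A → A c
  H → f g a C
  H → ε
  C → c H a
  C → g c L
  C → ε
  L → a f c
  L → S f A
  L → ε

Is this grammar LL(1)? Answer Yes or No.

No

FIRST(S) = {ε, a, c, f, g}
FIRST(A) = {a, c, f, g}
FIRST(H) = {ε, f}
FIRST(C) = {ε, c, g}
FIRST(L) = {ε, a, c, f, g}
FOLLOW(S) = {$, a, c, f, g}
FOLLOW(A) = {$, a, c, f, g}
FOLLOW(H) = {$, a, c, f, g}
FOLLOW(C) = {$, a, c, f, g}
FOLLOW(L) = {$, a, c, f, g}
Cell M[A, a] receives both A → S a and A → A c — the grammar is not LL(1).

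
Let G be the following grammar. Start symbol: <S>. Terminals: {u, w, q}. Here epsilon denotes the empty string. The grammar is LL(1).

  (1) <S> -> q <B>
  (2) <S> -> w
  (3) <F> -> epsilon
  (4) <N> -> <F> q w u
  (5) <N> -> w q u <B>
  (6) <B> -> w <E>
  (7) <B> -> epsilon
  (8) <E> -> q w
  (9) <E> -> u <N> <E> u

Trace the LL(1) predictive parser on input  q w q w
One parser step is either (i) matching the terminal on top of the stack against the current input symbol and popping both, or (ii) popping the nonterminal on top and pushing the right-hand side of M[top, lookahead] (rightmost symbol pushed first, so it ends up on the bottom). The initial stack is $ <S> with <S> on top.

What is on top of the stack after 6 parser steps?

step 1: stack=$ <S>  input=q w q w $  — expand <S> -> q <B>
step 2: stack=$ <B> q  input=q w q w $  — match q
step 3: stack=$ <B>  input=w q w $  — expand <B> -> w <E>
step 4: stack=$ <E> w  input=w q w $  — match w
step 5: stack=$ <E>  input=q w $  — expand <E> -> q w
step 6: stack=$ w q  input=q w $  — match q
Stack after step 6: $ w (top = w).

w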